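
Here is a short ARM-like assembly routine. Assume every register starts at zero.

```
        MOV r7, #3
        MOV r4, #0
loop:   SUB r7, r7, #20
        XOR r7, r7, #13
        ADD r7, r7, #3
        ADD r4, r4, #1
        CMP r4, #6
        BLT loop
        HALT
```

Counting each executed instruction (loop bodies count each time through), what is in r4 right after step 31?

r7=3
r4=0
r7=3-20=-17
r7=(-17)^13=-30
r7=(-30)+3=-27
r4=0+1=1
CMP r4, #6  (cmp 1,6)
BLT loop: taken
r7=(-27)-20=-47
r7=(-47)^13=-36
r7=(-36)+3=-33
r4=1+1=2
CMP r4, #6  (cmp 2,6)
BLT loop: taken
r7=(-33)-20=-53
r7=(-53)^13=-58
r7=(-58)+3=-55
r4=2+1=3
CMP r4, #6  (cmp 3,6)
BLT loop: taken
r7=(-55)-20=-75
r7=(-75)^13=-72
r7=(-72)+3=-69
r4=3+1=4
CMP r4, #6  (cmp 4,6)
BLT loop: taken
r7=(-69)-20=-89
r7=(-89)^13=-86
r7=(-86)+3=-83
r4=4+1=5
CMP r4, #6  (cmp 5,6)
After step 31: r4 = 5.

5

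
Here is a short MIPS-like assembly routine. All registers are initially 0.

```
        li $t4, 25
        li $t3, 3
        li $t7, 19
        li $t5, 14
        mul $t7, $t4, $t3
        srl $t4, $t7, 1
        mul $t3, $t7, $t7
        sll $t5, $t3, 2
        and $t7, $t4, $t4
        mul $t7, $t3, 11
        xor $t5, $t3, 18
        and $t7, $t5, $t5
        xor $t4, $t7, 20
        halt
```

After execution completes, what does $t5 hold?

5611

$t4=25
$t3=3
$t7=19
$t5=14
$t7=25*3=75
$t4=75>>1=37
$t3=75*75=5625
$t5=5625<<2=22500
$t7=37&37=37
$t7=5625*11=61875
$t5=5625^18=5611
$t7=5611&5611=5611
$t4=5611^20=5631
halt.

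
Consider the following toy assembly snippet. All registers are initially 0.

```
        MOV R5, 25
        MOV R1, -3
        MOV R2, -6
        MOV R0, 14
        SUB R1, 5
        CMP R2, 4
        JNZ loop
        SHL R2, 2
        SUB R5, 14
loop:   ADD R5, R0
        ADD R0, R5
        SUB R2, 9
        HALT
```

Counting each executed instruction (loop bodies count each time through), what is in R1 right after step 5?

after MOV R5, 25: R5=25
after MOV R1, -3: R1=-3
after MOV R2, -6: R2=-6
after MOV R0, 14: R0=14
after SUB R1, 5: R1=(-3)-5=-8
After step 5: R1 = -8.

-8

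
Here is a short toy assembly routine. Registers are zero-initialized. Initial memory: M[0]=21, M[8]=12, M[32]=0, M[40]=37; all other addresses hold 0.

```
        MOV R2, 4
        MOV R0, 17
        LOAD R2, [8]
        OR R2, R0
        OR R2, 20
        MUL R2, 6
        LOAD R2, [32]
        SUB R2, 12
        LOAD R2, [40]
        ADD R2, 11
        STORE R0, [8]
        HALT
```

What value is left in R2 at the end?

48

R2=4
R0=17
R2=M[8]=12
R2=12|17=29
R2=29|20=29
R2=29*6=174
R2=M[32]=0
R2=0-12=-12
R2=M[40]=37
R2=37+11=48
STORE R0, [8] → M[8]=17
halt.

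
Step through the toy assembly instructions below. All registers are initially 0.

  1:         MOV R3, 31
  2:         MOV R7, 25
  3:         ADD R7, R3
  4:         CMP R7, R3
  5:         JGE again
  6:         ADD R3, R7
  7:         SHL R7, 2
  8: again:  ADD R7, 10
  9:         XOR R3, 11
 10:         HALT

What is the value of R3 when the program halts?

MOV R3, 31 → R3=31
MOV R7, 25 → R7=25
ADD R7, R3 → R7=25+31=56
CMP R7, R3  (cmp 56,31)
JGE again: taken
ADD R7, 10 → R7=56+10=66
XOR R3, 11 → R3=31^11=20
halt.

20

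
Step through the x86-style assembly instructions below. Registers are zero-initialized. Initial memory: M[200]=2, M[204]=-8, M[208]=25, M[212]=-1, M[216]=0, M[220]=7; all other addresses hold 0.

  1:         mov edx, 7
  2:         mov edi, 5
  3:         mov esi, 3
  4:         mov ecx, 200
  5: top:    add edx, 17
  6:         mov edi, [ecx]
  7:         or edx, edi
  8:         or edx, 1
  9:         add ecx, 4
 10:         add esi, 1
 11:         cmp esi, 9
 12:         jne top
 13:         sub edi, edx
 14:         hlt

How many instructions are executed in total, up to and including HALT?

54

edx=7
edi=5
esi=3
ecx=200
edx=7+17=24
edi=M[200]=2
edx=24|2=26
edx=26|1=27
ecx=200+4=204
esi=3+1=4
cmp esi, 9  (cmp 4,9)
jne top: taken
edx=27+17=44
edi=M[204]=-8
edx=44|(-8)=-4
edx=(-4)|1=-3
ecx=204+4=208
esi=4+1=5
cmp esi, 9  (cmp 5,9)
jne top: taken
edx=(-3)+17=14
edi=M[208]=25
edx=14|25=31
edx=31|1=31
ecx=208+4=212
esi=5+1=6
cmp esi, 9  (cmp 6,9)
jne top: taken
edx=31+17=48
edi=M[212]=-1
edx=48|(-1)=-1
edx=(-1)|1=-1
ecx=212+4=216
esi=6+1=7
cmp esi, 9  (cmp 7,9)
jne top: taken
edx=(-1)+17=16
edi=M[216]=0
edx=16|0=16
edx=16|1=17
ecx=216+4=220
esi=7+1=8
cmp esi, 9  (cmp 8,9)
jne top: taken
edx=17+17=34
edi=M[220]=7
edx=34|7=39
edx=39|1=39
ecx=220+4=224
esi=8+1=9
cmp esi, 9  (cmp 9,9)
jne top: not taken
edi=7-39=-32
halt.
Total executed instructions: 54.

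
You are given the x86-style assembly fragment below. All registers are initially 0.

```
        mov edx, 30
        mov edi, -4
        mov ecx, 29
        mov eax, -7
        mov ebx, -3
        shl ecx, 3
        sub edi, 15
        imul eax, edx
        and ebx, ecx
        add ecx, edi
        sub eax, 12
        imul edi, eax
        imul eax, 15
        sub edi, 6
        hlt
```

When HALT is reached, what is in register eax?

mov edx, 30 → edx=30
mov edi, -4 → edi=-4
mov ecx, 29 → ecx=29
mov eax, -7 → eax=-7
mov ebx, -3 → ebx=-3
shl ecx, 3 → ecx=29<<3=232
sub edi, 15 → edi=(-4)-15=-19
imul eax, edx → eax=(-7)*30=-210
and ebx, ecx → ebx=(-3)&232=232
add ecx, edi → ecx=232+(-19)=213
sub eax, 12 → eax=(-210)-12=-222
imul edi, eax → edi=(-19)*(-222)=4218
imul eax, 15 → eax=(-222)*15=-3330
sub edi, 6 → edi=4218-6=4212
halt.

-3330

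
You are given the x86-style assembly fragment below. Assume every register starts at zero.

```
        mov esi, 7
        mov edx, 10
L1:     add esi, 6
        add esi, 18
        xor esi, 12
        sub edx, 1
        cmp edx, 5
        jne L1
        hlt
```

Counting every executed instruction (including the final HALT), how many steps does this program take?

esi=7
edx=10
esi=7+6=13
esi=13+18=31
esi=31^12=19
edx=10-1=9
cmp edx, 5  (cmp 9,5)
jne L1: taken
esi=19+6=25
esi=25+18=43
esi=43^12=39
edx=9-1=8
cmp edx, 5  (cmp 8,5)
jne L1: taken
esi=39+6=45
esi=45+18=63
esi=63^12=51
edx=8-1=7
cmp edx, 5  (cmp 7,5)
jne L1: taken
esi=51+6=57
esi=57+18=75
esi=75^12=71
edx=7-1=6
cmp edx, 5  (cmp 6,5)
jne L1: taken
esi=71+6=77
esi=77+18=95
esi=95^12=83
edx=6-1=5
cmp edx, 5  (cmp 5,5)
jne L1: not taken
halt.
Total executed instructions: 33.

33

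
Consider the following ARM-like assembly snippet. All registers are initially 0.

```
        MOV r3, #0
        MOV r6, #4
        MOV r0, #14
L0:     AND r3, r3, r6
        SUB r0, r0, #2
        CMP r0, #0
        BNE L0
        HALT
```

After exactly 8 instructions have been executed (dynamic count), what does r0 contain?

r3=0
r6=4
r0=14
r3=0&4=0
r0=14-2=12
CMP r0, #0  (cmp 12,0)
BNE L0: taken
r3=0&4=0
After step 8: r0 = 12.

12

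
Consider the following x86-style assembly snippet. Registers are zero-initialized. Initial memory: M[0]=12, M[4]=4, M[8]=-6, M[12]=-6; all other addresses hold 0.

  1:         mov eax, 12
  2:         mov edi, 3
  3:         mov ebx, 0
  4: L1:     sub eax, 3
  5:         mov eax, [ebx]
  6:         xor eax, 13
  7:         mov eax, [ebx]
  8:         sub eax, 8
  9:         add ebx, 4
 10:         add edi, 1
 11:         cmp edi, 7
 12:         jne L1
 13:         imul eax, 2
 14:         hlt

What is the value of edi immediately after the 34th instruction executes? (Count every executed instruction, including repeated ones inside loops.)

6

mov eax, 12 → eax=12
mov edi, 3 → edi=3
mov ebx, 0 → ebx=0
sub eax, 3 → eax=12-3=9
mov eax, [ebx] → eax=M[0]=12
xor eax, 13 → eax=12^13=1
mov eax, [ebx] → eax=M[0]=12
sub eax, 8 → eax=12-8=4
add ebx, 4 → ebx=0+4=4
add edi, 1 → edi=3+1=4
cmp edi, 7  (cmp 4,7)
jne L1: taken
sub eax, 3 → eax=4-3=1
mov eax, [ebx] → eax=M[4]=4
xor eax, 13 → eax=4^13=9
mov eax, [ebx] → eax=M[4]=4
sub eax, 8 → eax=4-8=-4
add ebx, 4 → ebx=4+4=8
add edi, 1 → edi=4+1=5
cmp edi, 7  (cmp 5,7)
jne L1: taken
sub eax, 3 → eax=(-4)-3=-7
mov eax, [ebx] → eax=M[8]=-6
xor eax, 13 → eax=(-6)^13=-9
mov eax, [ebx] → eax=M[8]=-6
sub eax, 8 → eax=(-6)-8=-14
add ebx, 4 → ebx=8+4=12
add edi, 1 → edi=5+1=6
cmp edi, 7  (cmp 6,7)
jne L1: taken
sub eax, 3 → eax=(-14)-3=-17
mov eax, [ebx] → eax=M[12]=-6
xor eax, 13 → eax=(-6)^13=-9
mov eax, [ebx] → eax=M[12]=-6
After step 34: edi = 6.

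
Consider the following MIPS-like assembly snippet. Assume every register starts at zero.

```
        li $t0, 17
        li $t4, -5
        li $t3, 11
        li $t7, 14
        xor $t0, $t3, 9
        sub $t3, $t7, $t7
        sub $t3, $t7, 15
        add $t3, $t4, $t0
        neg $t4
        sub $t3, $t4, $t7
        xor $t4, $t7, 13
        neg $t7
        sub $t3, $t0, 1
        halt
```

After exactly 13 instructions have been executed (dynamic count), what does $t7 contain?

-14

after li $t0, 17: $t0=17
after li $t4, -5: $t4=-5
after li $t3, 11: $t3=11
after li $t7, 14: $t7=14
after xor $t0, $t3, 9: $t0=11^9=2
after sub $t3, $t7, $t7: $t3=14-14=0
after sub $t3, $t7, 15: $t3=14-15=-1
after add $t3, $t4, $t0: $t3=(-5)+2=-3
after neg $t4: $t4=-(-5)=5
after sub $t3, $t4, $t7: $t3=5-14=-9
after xor $t4, $t7, 13: $t4=14^13=3
after neg $t7: $t7=-(14)=-14
after sub $t3, $t0, 1: $t3=2-1=1
After step 13: $t7 = -14.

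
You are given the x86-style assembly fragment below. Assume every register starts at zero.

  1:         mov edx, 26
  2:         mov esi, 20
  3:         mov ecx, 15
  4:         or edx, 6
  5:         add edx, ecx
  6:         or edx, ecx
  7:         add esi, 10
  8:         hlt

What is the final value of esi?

edx=26
esi=20
ecx=15
edx=26|6=30
edx=30+15=45
edx=45|15=47
esi=20+10=30
halt.

30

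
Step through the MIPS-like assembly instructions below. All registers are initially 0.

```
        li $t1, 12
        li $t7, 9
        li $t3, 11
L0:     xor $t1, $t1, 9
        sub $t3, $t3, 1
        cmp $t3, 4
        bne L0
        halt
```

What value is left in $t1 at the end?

$t1=12
$t7=9
$t3=11
$t1=12^9=5
$t3=11-1=10
cmp $t3, 4  (cmp 10,4)
bne L0: taken
$t1=5^9=12
$t3=10-1=9
cmp $t3, 4  (cmp 9,4)
bne L0: taken
$t1=12^9=5
$t3=9-1=8
cmp $t3, 4  (cmp 8,4)
bne L0: taken
$t1=5^9=12
$t3=8-1=7
cmp $t3, 4  (cmp 7,4)
bne L0: taken
$t1=12^9=5
$t3=7-1=6
cmp $t3, 4  (cmp 6,4)
bne L0: taken
$t1=5^9=12
$t3=6-1=5
cmp $t3, 4  (cmp 5,4)
bne L0: taken
$t1=12^9=5
$t3=5-1=4
cmp $t3, 4  (cmp 4,4)
bne L0: not taken
halt.

5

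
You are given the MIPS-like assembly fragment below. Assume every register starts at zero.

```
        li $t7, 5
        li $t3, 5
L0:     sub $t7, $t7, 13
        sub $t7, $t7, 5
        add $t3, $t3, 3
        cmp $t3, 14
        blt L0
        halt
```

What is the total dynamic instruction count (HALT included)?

$t7=5
$t3=5
$t7=5-13=-8
$t7=(-8)-5=-13
$t3=5+3=8
cmp $t3, 14  (cmp 8,14)
blt L0: taken
$t7=(-13)-13=-26
$t7=(-26)-5=-31
$t3=8+3=11
cmp $t3, 14  (cmp 11,14)
blt L0: taken
$t7=(-31)-13=-44
$t7=(-44)-5=-49
$t3=11+3=14
cmp $t3, 14  (cmp 14,14)
blt L0: not taken
halt.
Total executed instructions: 18.

18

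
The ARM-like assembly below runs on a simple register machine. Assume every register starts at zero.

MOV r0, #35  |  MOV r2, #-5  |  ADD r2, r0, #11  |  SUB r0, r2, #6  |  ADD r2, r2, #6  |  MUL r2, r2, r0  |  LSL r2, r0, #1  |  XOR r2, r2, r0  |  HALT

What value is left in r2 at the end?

120

r0=35
r2=-5
r2=35+11=46
r0=46-6=40
r2=46+6=52
r2=52*40=2080
r2=40<<1=80
r2=80^40=120
halt.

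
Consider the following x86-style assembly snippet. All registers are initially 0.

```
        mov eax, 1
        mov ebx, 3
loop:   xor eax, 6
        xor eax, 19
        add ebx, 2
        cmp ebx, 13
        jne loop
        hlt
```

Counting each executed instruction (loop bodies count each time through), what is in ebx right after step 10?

eax=1
ebx=3
eax=1^6=7
eax=7^19=20
ebx=3+2=5
cmp ebx, 13  (cmp 5,13)
jne loop: taken
eax=20^6=18
eax=18^19=1
ebx=5+2=7
After step 10: ebx = 7.

7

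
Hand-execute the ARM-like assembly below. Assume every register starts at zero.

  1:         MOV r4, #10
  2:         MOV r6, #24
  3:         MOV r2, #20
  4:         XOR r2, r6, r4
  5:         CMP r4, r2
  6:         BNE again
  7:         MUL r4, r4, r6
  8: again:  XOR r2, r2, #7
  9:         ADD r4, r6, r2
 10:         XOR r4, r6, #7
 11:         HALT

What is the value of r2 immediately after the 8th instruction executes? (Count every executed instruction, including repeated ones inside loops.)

after MOV r4, #10: r4=10
after MOV r6, #24: r6=24
after MOV r2, #20: r2=20
after XOR r2, r6, r4: r2=24^10=18
CMP r4, r2  (cmp 10,18)
BNE again: taken
after XOR r2, r2, #7: r2=18^7=21
after ADD r4, r6, r2: r4=24+21=45
After step 8: r2 = 21.

21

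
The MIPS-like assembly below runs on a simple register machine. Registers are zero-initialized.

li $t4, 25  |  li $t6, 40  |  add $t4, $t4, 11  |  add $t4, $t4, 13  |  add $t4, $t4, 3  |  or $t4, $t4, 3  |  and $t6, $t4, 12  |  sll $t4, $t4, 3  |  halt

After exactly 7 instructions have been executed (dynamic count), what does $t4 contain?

after li $t4, 25: $t4=25
after li $t6, 40: $t6=40
after add $t4, $t4, 11: $t4=25+11=36
after add $t4, $t4, 13: $t4=36+13=49
after add $t4, $t4, 3: $t4=49+3=52
after or $t4, $t4, 3: $t4=52|3=55
after and $t6, $t4, 12: $t6=55&12=4
After step 7: $t4 = 55.

55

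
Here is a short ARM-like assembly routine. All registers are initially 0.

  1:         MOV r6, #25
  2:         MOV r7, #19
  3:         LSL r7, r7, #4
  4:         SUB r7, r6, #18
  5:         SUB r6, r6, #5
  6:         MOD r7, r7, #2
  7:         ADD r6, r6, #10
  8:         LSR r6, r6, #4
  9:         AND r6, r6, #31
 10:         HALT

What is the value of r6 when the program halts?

after MOV r6, #25: r6=25
after MOV r7, #19: r7=19
after LSL r7, r7, #4: r7=19<<4=304
after SUB r7, r6, #18: r7=25-18=7
after SUB r6, r6, #5: r6=25-5=20
after MOD r7, r7, #2: r7=7%2=1
after ADD r6, r6, #10: r6=20+10=30
after LSR r6, r6, #4: r6=30>>4=1
after AND r6, r6, #31: r6=1&31=1
halt.

1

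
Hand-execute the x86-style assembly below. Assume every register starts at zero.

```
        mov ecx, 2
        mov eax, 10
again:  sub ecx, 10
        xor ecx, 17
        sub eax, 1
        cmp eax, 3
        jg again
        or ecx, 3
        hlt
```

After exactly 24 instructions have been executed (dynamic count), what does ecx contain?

after mov ecx, 2: ecx=2
after mov eax, 10: eax=10
after sub ecx, 10: ecx=2-10=-8
after xor ecx, 17: ecx=(-8)^17=-23
after sub eax, 1: eax=10-1=9
cmp eax, 3  (cmp 9,3)
jg again: taken
after sub ecx, 10: ecx=(-23)-10=-33
after xor ecx, 17: ecx=(-33)^17=-50
after sub eax, 1: eax=9-1=8
cmp eax, 3  (cmp 8,3)
jg again: taken
after sub ecx, 10: ecx=(-50)-10=-60
after xor ecx, 17: ecx=(-60)^17=-43
after sub eax, 1: eax=8-1=7
cmp eax, 3  (cmp 7,3)
jg again: taken
after sub ecx, 10: ecx=(-43)-10=-53
after xor ecx, 17: ecx=(-53)^17=-38
after sub eax, 1: eax=7-1=6
cmp eax, 3  (cmp 6,3)
jg again: taken
after sub ecx, 10: ecx=(-38)-10=-48
after xor ecx, 17: ecx=(-48)^17=-63
After step 24: ecx = -63.

-63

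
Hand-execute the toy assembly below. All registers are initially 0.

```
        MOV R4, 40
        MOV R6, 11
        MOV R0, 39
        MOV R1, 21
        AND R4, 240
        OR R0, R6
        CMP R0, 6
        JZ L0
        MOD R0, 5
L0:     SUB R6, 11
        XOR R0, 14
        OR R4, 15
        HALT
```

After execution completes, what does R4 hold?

after MOV R4, 40: R4=40
after MOV R6, 11: R6=11
after MOV R0, 39: R0=39
after MOV R1, 21: R1=21
after AND R4, 240: R4=40&240=32
after OR R0, R6: R0=39|11=47
CMP R0, 6  (cmp 47,6)
JZ L0: not taken
after MOD R0, 5: R0=47%5=2
after SUB R6, 11: R6=11-11=0
after XOR R0, 14: R0=2^14=12
after OR R4, 15: R4=32|15=47
halt.

47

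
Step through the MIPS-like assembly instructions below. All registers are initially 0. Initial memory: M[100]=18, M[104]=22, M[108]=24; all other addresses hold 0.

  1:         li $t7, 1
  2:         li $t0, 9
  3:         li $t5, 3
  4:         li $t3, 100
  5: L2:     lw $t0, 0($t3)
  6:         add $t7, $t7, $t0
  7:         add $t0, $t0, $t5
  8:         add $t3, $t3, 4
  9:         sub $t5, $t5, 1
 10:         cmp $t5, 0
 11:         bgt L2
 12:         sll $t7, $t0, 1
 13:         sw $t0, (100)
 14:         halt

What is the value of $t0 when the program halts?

li $t7, 1 → $t7=1
li $t0, 9 → $t0=9
li $t5, 3 → $t5=3
li $t3, 100 → $t3=100
lw $t0, 0($t3) → $t0=M[100]=18
add $t7, $t7, $t0 → $t7=1+18=19
add $t0, $t0, $t5 → $t0=18+3=21
add $t3, $t3, 4 → $t3=100+4=104
sub $t5, $t5, 1 → $t5=3-1=2
cmp $t5, 0  (cmp 2,0)
bgt L2: taken
lw $t0, 0($t3) → $t0=M[104]=22
add $t7, $t7, $t0 → $t7=19+22=41
add $t0, $t0, $t5 → $t0=22+2=24
add $t3, $t3, 4 → $t3=104+4=108
sub $t5, $t5, 1 → $t5=2-1=1
cmp $t5, 0  (cmp 1,0)
bgt L2: taken
lw $t0, 0($t3) → $t0=M[108]=24
add $t7, $t7, $t0 → $t7=41+24=65
add $t0, $t0, $t5 → $t0=24+1=25
add $t3, $t3, 4 → $t3=108+4=112
sub $t5, $t5, 1 → $t5=1-1=0
cmp $t5, 0  (cmp 0,0)
bgt L2: not taken
sll $t7, $t0, 1 → $t7=25<<1=50
sw $t0, (100) → M[100]=25
halt.

25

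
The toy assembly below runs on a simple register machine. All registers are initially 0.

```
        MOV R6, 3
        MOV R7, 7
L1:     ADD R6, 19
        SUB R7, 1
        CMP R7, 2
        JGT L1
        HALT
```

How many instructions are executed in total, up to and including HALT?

MOV R6, 3 → R6=3
MOV R7, 7 → R7=7
ADD R6, 19 → R6=3+19=22
SUB R7, 1 → R7=7-1=6
CMP R7, 2  (cmp 6,2)
JGT L1: taken
ADD R6, 19 → R6=22+19=41
SUB R7, 1 → R7=6-1=5
CMP R7, 2  (cmp 5,2)
JGT L1: taken
ADD R6, 19 → R6=41+19=60
SUB R7, 1 → R7=5-1=4
CMP R7, 2  (cmp 4,2)
JGT L1: taken
ADD R6, 19 → R6=60+19=79
SUB R7, 1 → R7=4-1=3
CMP R7, 2  (cmp 3,2)
JGT L1: taken
ADD R6, 19 → R6=79+19=98
SUB R7, 1 → R7=3-1=2
CMP R7, 2  (cmp 2,2)
JGT L1: not taken
halt.
Total executed instructions: 23.

23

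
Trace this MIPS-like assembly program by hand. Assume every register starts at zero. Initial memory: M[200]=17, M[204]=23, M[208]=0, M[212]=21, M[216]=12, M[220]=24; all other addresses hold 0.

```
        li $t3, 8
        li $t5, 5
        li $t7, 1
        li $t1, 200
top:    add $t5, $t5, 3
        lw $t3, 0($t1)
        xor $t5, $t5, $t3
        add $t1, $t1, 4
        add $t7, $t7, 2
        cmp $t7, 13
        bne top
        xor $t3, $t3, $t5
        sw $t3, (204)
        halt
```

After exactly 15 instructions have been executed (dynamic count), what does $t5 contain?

$t3=8
$t5=5
$t7=1
$t1=200
$t5=5+3=8
$t3=M[200]=17
$t5=8^17=25
$t1=200+4=204
$t7=1+2=3
cmp $t7, 13  (cmp 3,13)
bne top: taken
$t5=25+3=28
$t3=M[204]=23
$t5=28^23=11
$t1=204+4=208
After step 15: $t5 = 11.

11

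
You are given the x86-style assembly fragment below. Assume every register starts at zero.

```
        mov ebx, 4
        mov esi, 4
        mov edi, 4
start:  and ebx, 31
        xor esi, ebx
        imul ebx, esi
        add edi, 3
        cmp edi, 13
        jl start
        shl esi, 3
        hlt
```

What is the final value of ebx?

0

after mov ebx, 4: ebx=4
after mov esi, 4: esi=4
after mov edi, 4: edi=4
after and ebx, 31: ebx=4&31=4
after xor esi, ebx: esi=4^4=0
after imul ebx, esi: ebx=4*0=0
after add edi, 3: edi=4+3=7
cmp edi, 13  (cmp 7,13)
jl start: taken
after and ebx, 31: ebx=0&31=0
after xor esi, ebx: esi=0^0=0
after imul ebx, esi: ebx=0*0=0
after add edi, 3: edi=7+3=10
cmp edi, 13  (cmp 10,13)
jl start: taken
after and ebx, 31: ebx=0&31=0
after xor esi, ebx: esi=0^0=0
after imul ebx, esi: ebx=0*0=0
after add edi, 3: edi=10+3=13
cmp edi, 13  (cmp 13,13)
jl start: not taken
after shl esi, 3: esi=0<<3=0
halt.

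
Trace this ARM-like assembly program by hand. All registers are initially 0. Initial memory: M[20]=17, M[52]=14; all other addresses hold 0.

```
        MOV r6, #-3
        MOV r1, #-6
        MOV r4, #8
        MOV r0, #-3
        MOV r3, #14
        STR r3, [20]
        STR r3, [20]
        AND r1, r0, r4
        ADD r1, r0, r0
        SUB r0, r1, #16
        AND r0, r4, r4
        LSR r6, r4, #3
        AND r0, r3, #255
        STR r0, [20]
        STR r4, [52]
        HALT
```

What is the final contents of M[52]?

8

MOV r6, #-3 → r6=-3
MOV r1, #-6 → r1=-6
MOV r4, #8 → r4=8
MOV r0, #-3 → r0=-3
MOV r3, #14 → r3=14
STR r3, [20] → M[20]=14
STR r3, [20] → M[20]=14
AND r1, r0, r4 → r1=(-3)&8=8
ADD r1, r0, r0 → r1=(-3)+(-3)=-6
SUB r0, r1, #16 → r0=(-6)-16=-22
AND r0, r4, r4 → r0=8&8=8
LSR r6, r4, #3 → r6=8>>3=1
AND r0, r3, #255 → r0=14&255=14
STR r0, [20] → M[20]=14
STR r4, [52] → M[52]=8
halt.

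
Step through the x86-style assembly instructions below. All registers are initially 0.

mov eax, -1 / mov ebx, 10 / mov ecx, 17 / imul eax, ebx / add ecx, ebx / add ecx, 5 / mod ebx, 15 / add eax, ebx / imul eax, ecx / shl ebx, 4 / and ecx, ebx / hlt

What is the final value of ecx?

32

eax=-1
ebx=10
ecx=17
eax=(-1)*10=-10
ecx=17+10=27
ecx=27+5=32
ebx=10%15=10
eax=(-10)+10=0
eax=0*32=0
ebx=10<<4=160
ecx=32&160=32
halt.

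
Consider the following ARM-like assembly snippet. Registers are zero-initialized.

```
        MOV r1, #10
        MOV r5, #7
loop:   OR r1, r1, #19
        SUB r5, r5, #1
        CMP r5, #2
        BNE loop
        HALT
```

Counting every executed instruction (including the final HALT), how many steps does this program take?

23

r1=10
r5=7
r1=10|19=27
r5=7-1=6
CMP r5, #2  (cmp 6,2)
BNE loop: taken
r1=27|19=27
r5=6-1=5
CMP r5, #2  (cmp 5,2)
BNE loop: taken
r1=27|19=27
r5=5-1=4
CMP r5, #2  (cmp 4,2)
BNE loop: taken
r1=27|19=27
r5=4-1=3
CMP r5, #2  (cmp 3,2)
BNE loop: taken
r1=27|19=27
r5=3-1=2
CMP r5, #2  (cmp 2,2)
BNE loop: not taken
halt.
Total executed instructions: 23.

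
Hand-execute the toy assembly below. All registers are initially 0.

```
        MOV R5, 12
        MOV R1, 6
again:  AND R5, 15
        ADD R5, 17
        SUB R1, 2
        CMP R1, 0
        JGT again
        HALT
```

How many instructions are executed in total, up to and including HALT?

after MOV R5, 12: R5=12
after MOV R1, 6: R1=6
after AND R5, 15: R5=12&15=12
after ADD R5, 17: R5=12+17=29
after SUB R1, 2: R1=6-2=4
CMP R1, 0  (cmp 4,0)
JGT again: taken
after AND R5, 15: R5=29&15=13
after ADD R5, 17: R5=13+17=30
after SUB R1, 2: R1=4-2=2
CMP R1, 0  (cmp 2,0)
JGT again: taken
after AND R5, 15: R5=30&15=14
after ADD R5, 17: R5=14+17=31
after SUB R1, 2: R1=2-2=0
CMP R1, 0  (cmp 0,0)
JGT again: not taken
halt.
Total executed instructions: 18.

18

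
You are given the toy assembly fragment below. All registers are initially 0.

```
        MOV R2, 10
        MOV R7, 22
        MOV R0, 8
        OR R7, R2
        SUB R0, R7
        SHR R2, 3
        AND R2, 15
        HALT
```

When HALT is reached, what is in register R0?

after MOV R2, 10: R2=10
after MOV R7, 22: R7=22
after MOV R0, 8: R0=8
after OR R7, R2: R7=22|10=30
after SUB R0, R7: R0=8-30=-22
after SHR R2, 3: R2=10>>3=1
after AND R2, 15: R2=1&15=1
halt.

-22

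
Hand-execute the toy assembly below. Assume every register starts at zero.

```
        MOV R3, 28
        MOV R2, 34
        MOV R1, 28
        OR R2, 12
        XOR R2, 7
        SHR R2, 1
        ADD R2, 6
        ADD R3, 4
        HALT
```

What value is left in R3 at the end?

32

after MOV R3, 28: R3=28
after MOV R2, 34: R2=34
after MOV R1, 28: R1=28
after OR R2, 12: R2=34|12=46
after XOR R2, 7: R2=46^7=41
after SHR R2, 1: R2=41>>1=20
after ADD R2, 6: R2=20+6=26
after ADD R3, 4: R3=28+4=32
halt.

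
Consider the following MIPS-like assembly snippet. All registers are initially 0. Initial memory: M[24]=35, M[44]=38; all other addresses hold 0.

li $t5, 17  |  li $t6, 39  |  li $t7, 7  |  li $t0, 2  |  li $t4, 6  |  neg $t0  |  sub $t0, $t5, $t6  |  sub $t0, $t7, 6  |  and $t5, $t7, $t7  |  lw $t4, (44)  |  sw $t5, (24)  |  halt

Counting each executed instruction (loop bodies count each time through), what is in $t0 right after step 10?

li $t5, 17 → $t5=17
li $t6, 39 → $t6=39
li $t7, 7 → $t7=7
li $t0, 2 → $t0=2
li $t4, 6 → $t4=6
neg $t0 → $t0=-(2)=-2
sub $t0, $t5, $t6 → $t0=17-39=-22
sub $t0, $t7, 6 → $t0=7-6=1
and $t5, $t7, $t7 → $t5=7&7=7
lw $t4, (44) → $t4=M[44]=38
After step 10: $t0 = 1.

1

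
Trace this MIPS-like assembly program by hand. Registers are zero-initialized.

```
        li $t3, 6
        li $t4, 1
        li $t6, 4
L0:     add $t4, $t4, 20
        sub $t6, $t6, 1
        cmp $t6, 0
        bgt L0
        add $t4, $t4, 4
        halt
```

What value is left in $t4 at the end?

85

$t3=6
$t4=1
$t6=4
$t4=1+20=21
$t6=4-1=3
cmp $t6, 0  (cmp 3,0)
bgt L0: taken
$t4=21+20=41
$t6=3-1=2
cmp $t6, 0  (cmp 2,0)
bgt L0: taken
$t4=41+20=61
$t6=2-1=1
cmp $t6, 0  (cmp 1,0)
bgt L0: taken
$t4=61+20=81
$t6=1-1=0
cmp $t6, 0  (cmp 0,0)
bgt L0: not taken
$t4=81+4=85
halt.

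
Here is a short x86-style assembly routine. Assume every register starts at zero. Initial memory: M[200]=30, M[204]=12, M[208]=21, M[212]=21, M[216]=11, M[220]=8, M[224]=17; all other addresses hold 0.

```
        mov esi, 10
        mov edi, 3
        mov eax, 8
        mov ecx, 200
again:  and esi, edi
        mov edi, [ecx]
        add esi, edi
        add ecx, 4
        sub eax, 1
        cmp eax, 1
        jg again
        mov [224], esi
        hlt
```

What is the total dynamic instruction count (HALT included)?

55

after mov esi, 10: esi=10
after mov edi, 3: edi=3
after mov eax, 8: eax=8
after mov ecx, 200: ecx=200
after and esi, edi: esi=10&3=2
after mov edi, [ecx]: edi=M[200]=30
after add esi, edi: esi=2+30=32
after add ecx, 4: ecx=200+4=204
after sub eax, 1: eax=8-1=7
cmp eax, 1  (cmp 7,1)
jg again: taken
after and esi, edi: esi=32&30=0
after mov edi, [ecx]: edi=M[204]=12
after add esi, edi: esi=0+12=12
after add ecx, 4: ecx=204+4=208
after sub eax, 1: eax=7-1=6
cmp eax, 1  (cmp 6,1)
jg again: taken
after and esi, edi: esi=12&12=12
after mov edi, [ecx]: edi=M[208]=21
after add esi, edi: esi=12+21=33
after add ecx, 4: ecx=208+4=212
after sub eax, 1: eax=6-1=5
cmp eax, 1  (cmp 5,1)
jg again: taken
after and esi, edi: esi=33&21=1
after mov edi, [ecx]: edi=M[212]=21
after add esi, edi: esi=1+21=22
after add ecx, 4: ecx=212+4=216
after sub eax, 1: eax=5-1=4
cmp eax, 1  (cmp 4,1)
jg again: taken
after and esi, edi: esi=22&21=20
after mov edi, [ecx]: edi=M[216]=11
after add esi, edi: esi=20+11=31
after add ecx, 4: ecx=216+4=220
after sub eax, 1: eax=4-1=3
cmp eax, 1  (cmp 3,1)
jg again: taken
after and esi, edi: esi=31&11=11
after mov edi, [ecx]: edi=M[220]=8
after add esi, edi: esi=11+8=19
after add ecx, 4: ecx=220+4=224
after sub eax, 1: eax=3-1=2
cmp eax, 1  (cmp 2,1)
jg again: taken
after and esi, edi: esi=19&8=0
after mov edi, [ecx]: edi=M[224]=17
after add esi, edi: esi=0+17=17
after add ecx, 4: ecx=224+4=228
after sub eax, 1: eax=2-1=1
cmp eax, 1  (cmp 1,1)
jg again: not taken
mov [224], esi → M[224]=17
halt.
Total executed instructions: 55.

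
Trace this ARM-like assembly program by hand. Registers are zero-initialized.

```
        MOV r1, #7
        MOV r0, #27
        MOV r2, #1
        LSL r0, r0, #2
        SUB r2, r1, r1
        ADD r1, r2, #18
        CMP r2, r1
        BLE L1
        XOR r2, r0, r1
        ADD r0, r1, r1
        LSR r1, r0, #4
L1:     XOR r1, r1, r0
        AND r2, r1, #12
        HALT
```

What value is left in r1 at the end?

126

r1=7
r0=27
r2=1
r0=27<<2=108
r2=7-7=0
r1=0+18=18
CMP r2, r1  (cmp 0,18)
BLE L1: taken
r1=18^108=126
r2=126&12=12
halt.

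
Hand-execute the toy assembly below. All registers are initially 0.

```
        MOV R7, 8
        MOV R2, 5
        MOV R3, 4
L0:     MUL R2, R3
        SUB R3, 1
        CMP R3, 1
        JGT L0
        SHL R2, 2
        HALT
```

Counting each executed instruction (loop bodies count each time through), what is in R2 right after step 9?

MOV R7, 8 → R7=8
MOV R2, 5 → R2=5
MOV R3, 4 → R3=4
MUL R2, R3 → R2=5*4=20
SUB R3, 1 → R3=4-1=3
CMP R3, 1  (cmp 3,1)
JGT L0: taken
MUL R2, R3 → R2=20*3=60
SUB R3, 1 → R3=3-1=2
After step 9: R2 = 60.

60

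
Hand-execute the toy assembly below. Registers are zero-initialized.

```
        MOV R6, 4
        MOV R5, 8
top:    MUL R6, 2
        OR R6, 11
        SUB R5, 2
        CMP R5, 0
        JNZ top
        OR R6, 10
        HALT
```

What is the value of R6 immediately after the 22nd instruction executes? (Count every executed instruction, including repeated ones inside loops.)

127

MOV R6, 4 → R6=4
MOV R5, 8 → R5=8
MUL R6, 2 → R6=4*2=8
OR R6, 11 → R6=8|11=11
SUB R5, 2 → R5=8-2=6
CMP R5, 0  (cmp 6,0)
JNZ top: taken
MUL R6, 2 → R6=11*2=22
OR R6, 11 → R6=22|11=31
SUB R5, 2 → R5=6-2=4
CMP R5, 0  (cmp 4,0)
JNZ top: taken
MUL R6, 2 → R6=31*2=62
OR R6, 11 → R6=62|11=63
SUB R5, 2 → R5=4-2=2
CMP R5, 0  (cmp 2,0)
JNZ top: taken
MUL R6, 2 → R6=63*2=126
OR R6, 11 → R6=126|11=127
SUB R5, 2 → R5=2-2=0
CMP R5, 0  (cmp 0,0)
JNZ top: not taken
After step 22: R6 = 127.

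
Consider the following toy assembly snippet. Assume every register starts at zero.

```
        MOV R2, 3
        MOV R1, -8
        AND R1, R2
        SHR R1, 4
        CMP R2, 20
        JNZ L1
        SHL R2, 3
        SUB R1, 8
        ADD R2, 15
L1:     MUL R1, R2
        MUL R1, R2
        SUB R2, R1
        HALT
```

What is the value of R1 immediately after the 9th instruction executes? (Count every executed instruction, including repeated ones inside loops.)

0

MOV R2, 3 → R2=3
MOV R1, -8 → R1=-8
AND R1, R2 → R1=(-8)&3=0
SHR R1, 4 → R1=0>>4=0
CMP R2, 20  (cmp 3,20)
JNZ L1: taken
MUL R1, R2 → R1=0*3=0
MUL R1, R2 → R1=0*3=0
SUB R2, R1 → R2=3-0=3
After step 9: R1 = 0.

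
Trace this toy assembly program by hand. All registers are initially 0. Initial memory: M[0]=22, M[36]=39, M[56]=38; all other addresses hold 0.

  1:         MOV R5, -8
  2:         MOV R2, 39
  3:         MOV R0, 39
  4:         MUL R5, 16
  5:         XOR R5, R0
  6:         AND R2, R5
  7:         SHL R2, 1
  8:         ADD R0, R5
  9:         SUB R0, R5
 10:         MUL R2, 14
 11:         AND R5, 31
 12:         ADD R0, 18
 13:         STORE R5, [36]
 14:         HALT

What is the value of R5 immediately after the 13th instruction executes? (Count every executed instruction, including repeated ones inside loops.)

R5=-8
R2=39
R0=39
R5=(-8)*16=-128
R5=(-128)^39=-89
R2=39&(-89)=39
R2=39<<1=78
R0=39+(-89)=-50
R0=(-50)-(-89)=39
R2=78*14=1092
R5=(-89)&31=7
R0=39+18=57
STORE R5, [36] → M[36]=7
After step 13: R5 = 7.

7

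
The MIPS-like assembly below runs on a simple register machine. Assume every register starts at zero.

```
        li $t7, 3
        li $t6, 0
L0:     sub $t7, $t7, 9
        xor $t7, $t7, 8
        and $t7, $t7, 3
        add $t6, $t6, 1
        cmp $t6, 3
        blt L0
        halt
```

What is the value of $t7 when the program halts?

0

li $t7, 3 → $t7=3
li $t6, 0 → $t6=0
sub $t7, $t7, 9 → $t7=3-9=-6
xor $t7, $t7, 8 → $t7=(-6)^8=-14
and $t7, $t7, 3 → $t7=(-14)&3=2
add $t6, $t6, 1 → $t6=0+1=1
cmp $t6, 3  (cmp 1,3)
blt L0: taken
sub $t7, $t7, 9 → $t7=2-9=-7
xor $t7, $t7, 8 → $t7=(-7)^8=-15
and $t7, $t7, 3 → $t7=(-15)&3=1
add $t6, $t6, 1 → $t6=1+1=2
cmp $t6, 3  (cmp 2,3)
blt L0: taken
sub $t7, $t7, 9 → $t7=1-9=-8
xor $t7, $t7, 8 → $t7=(-8)^8=-16
and $t7, $t7, 3 → $t7=(-16)&3=0
add $t6, $t6, 1 → $t6=2+1=3
cmp $t6, 3  (cmp 3,3)
blt L0: not taken
halt.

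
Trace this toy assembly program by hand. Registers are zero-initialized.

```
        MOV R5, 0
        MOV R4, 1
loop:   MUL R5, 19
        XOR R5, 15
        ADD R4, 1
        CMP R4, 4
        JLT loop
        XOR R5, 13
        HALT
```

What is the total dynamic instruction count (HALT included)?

19

R5=0
R4=1
R5=0*19=0
R5=0^15=15
R4=1+1=2
CMP R4, 4  (cmp 2,4)
JLT loop: taken
R5=15*19=285
R5=285^15=274
R4=2+1=3
CMP R4, 4  (cmp 3,4)
JLT loop: taken
R5=274*19=5206
R5=5206^15=5209
R4=3+1=4
CMP R4, 4  (cmp 4,4)
JLT loop: not taken
R5=5209^13=5204
halt.
Total executed instructions: 19.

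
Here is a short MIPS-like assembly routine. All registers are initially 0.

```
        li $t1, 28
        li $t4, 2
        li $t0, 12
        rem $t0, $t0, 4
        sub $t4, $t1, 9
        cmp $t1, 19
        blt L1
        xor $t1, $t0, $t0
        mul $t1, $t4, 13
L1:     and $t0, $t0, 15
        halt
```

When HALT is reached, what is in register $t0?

li $t1, 28 → $t1=28
li $t4, 2 → $t4=2
li $t0, 12 → $t0=12
rem $t0, $t0, 4 → $t0=12%4=0
sub $t4, $t1, 9 → $t4=28-9=19
cmp $t1, 19  (cmp 28,19)
blt L1: not taken
xor $t1, $t0, $t0 → $t1=0^0=0
mul $t1, $t4, 13 → $t1=19*13=247
and $t0, $t0, 15 → $t0=0&15=0
halt.

0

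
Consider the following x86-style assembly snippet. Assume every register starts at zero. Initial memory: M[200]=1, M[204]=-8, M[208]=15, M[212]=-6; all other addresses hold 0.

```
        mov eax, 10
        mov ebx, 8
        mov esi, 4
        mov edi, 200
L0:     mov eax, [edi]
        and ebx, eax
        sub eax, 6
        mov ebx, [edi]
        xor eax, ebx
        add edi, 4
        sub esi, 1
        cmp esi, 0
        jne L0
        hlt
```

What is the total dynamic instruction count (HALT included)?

eax=10
ebx=8
esi=4
edi=200
eax=M[200]=1
ebx=8&1=0
eax=1-6=-5
ebx=M[200]=1
eax=(-5)^1=-6
edi=200+4=204
esi=4-1=3
cmp esi, 0  (cmp 3,0)
jne L0: taken
eax=M[204]=-8
ebx=1&(-8)=0
eax=(-8)-6=-14
ebx=M[204]=-8
eax=(-14)^(-8)=10
edi=204+4=208
esi=3-1=2
cmp esi, 0  (cmp 2,0)
jne L0: taken
eax=M[208]=15
ebx=(-8)&15=8
eax=15-6=9
ebx=M[208]=15
eax=9^15=6
edi=208+4=212
esi=2-1=1
cmp esi, 0  (cmp 1,0)
jne L0: taken
eax=M[212]=-6
ebx=15&(-6)=10
eax=(-6)-6=-12
ebx=M[212]=-6
eax=(-12)^(-6)=14
edi=212+4=216
esi=1-1=0
cmp esi, 0  (cmp 0,0)
jne L0: not taken
halt.
Total executed instructions: 41.

41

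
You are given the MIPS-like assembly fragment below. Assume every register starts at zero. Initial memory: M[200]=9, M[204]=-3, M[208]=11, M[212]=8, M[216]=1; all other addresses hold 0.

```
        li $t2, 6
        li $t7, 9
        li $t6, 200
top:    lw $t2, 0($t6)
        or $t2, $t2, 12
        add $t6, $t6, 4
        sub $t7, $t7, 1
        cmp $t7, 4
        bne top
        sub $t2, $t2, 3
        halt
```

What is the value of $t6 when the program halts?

220

li $t2, 6 → $t2=6
li $t7, 9 → $t7=9
li $t6, 200 → $t6=200
lw $t2, 0($t6) → $t2=M[200]=9
or $t2, $t2, 12 → $t2=9|12=13
add $t6, $t6, 4 → $t6=200+4=204
sub $t7, $t7, 1 → $t7=9-1=8
cmp $t7, 4  (cmp 8,4)
bne top: taken
lw $t2, 0($t6) → $t2=M[204]=-3
or $t2, $t2, 12 → $t2=(-3)|12=-3
add $t6, $t6, 4 → $t6=204+4=208
sub $t7, $t7, 1 → $t7=8-1=7
cmp $t7, 4  (cmp 7,4)
bne top: taken
lw $t2, 0($t6) → $t2=M[208]=11
or $t2, $t2, 12 → $t2=11|12=15
add $t6, $t6, 4 → $t6=208+4=212
sub $t7, $t7, 1 → $t7=7-1=6
cmp $t7, 4  (cmp 6,4)
bne top: taken
lw $t2, 0($t6) → $t2=M[212]=8
or $t2, $t2, 12 → $t2=8|12=12
add $t6, $t6, 4 → $t6=212+4=216
sub $t7, $t7, 1 → $t7=6-1=5
cmp $t7, 4  (cmp 5,4)
bne top: taken
lw $t2, 0($t6) → $t2=M[216]=1
or $t2, $t2, 12 → $t2=1|12=13
add $t6, $t6, 4 → $t6=216+4=220
sub $t7, $t7, 1 → $t7=5-1=4
cmp $t7, 4  (cmp 4,4)
bne top: not taken
sub $t2, $t2, 3 → $t2=13-3=10
halt.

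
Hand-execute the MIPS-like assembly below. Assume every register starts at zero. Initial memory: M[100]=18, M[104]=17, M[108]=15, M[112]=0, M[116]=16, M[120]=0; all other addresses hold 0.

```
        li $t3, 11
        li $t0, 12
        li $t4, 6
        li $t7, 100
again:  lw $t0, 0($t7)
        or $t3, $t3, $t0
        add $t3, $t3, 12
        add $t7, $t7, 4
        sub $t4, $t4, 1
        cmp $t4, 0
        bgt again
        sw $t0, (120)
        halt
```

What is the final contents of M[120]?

li $t3, 11 → $t3=11
li $t0, 12 → $t0=12
li $t4, 6 → $t4=6
li $t7, 100 → $t7=100
lw $t0, 0($t7) → $t0=M[100]=18
or $t3, $t3, $t0 → $t3=11|18=27
add $t3, $t3, 12 → $t3=27+12=39
add $t7, $t7, 4 → $t7=100+4=104
sub $t4, $t4, 1 → $t4=6-1=5
cmp $t4, 0  (cmp 5,0)
bgt again: taken
lw $t0, 0($t7) → $t0=M[104]=17
or $t3, $t3, $t0 → $t3=39|17=55
add $t3, $t3, 12 → $t3=55+12=67
add $t7, $t7, 4 → $t7=104+4=108
sub $t4, $t4, 1 → $t4=5-1=4
cmp $t4, 0  (cmp 4,0)
bgt again: taken
lw $t0, 0($t7) → $t0=M[108]=15
or $t3, $t3, $t0 → $t3=67|15=79
add $t3, $t3, 12 → $t3=79+12=91
add $t7, $t7, 4 → $t7=108+4=112
sub $t4, $t4, 1 → $t4=4-1=3
cmp $t4, 0  (cmp 3,0)
bgt again: taken
lw $t0, 0($t7) → $t0=M[112]=0
or $t3, $t3, $t0 → $t3=91|0=91
add $t3, $t3, 12 → $t3=91+12=103
add $t7, $t7, 4 → $t7=112+4=116
sub $t4, $t4, 1 → $t4=3-1=2
cmp $t4, 0  (cmp 2,0)
bgt again: taken
lw $t0, 0($t7) → $t0=M[116]=16
or $t3, $t3, $t0 → $t3=103|16=119
add $t3, $t3, 12 → $t3=119+12=131
add $t7, $t7, 4 → $t7=116+4=120
sub $t4, $t4, 1 → $t4=2-1=1
cmp $t4, 0  (cmp 1,0)
bgt again: taken
lw $t0, 0($t7) → $t0=M[120]=0
or $t3, $t3, $t0 → $t3=131|0=131
add $t3, $t3, 12 → $t3=131+12=143
add $t7, $t7, 4 → $t7=120+4=124
sub $t4, $t4, 1 → $t4=1-1=0
cmp $t4, 0  (cmp 0,0)
bgt again: not taken
sw $t0, (120) → M[120]=0
halt.

0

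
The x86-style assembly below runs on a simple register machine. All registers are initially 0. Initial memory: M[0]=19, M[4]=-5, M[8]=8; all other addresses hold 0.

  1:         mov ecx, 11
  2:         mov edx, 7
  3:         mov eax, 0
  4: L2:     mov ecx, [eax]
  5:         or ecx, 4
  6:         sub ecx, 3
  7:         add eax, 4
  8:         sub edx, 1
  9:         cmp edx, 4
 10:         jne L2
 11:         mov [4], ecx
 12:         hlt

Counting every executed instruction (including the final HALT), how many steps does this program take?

ecx=11
edx=7
eax=0
ecx=M[0]=19
ecx=19|4=23
ecx=23-3=20
eax=0+4=4
edx=7-1=6
cmp edx, 4  (cmp 6,4)
jne L2: taken
ecx=M[4]=-5
ecx=(-5)|4=-1
ecx=(-1)-3=-4
eax=4+4=8
edx=6-1=5
cmp edx, 4  (cmp 5,4)
jne L2: taken
ecx=M[8]=8
ecx=8|4=12
ecx=12-3=9
eax=8+4=12
edx=5-1=4
cmp edx, 4  (cmp 4,4)
jne L2: not taken
mov [4], ecx → M[4]=9
halt.
Total executed instructions: 26.

26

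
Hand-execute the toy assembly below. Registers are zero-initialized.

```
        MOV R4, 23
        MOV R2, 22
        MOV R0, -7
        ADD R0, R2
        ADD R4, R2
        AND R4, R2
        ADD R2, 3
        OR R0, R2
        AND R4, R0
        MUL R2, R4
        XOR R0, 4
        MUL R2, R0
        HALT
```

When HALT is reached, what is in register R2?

2700

R4=23
R2=22
R0=-7
R0=(-7)+22=15
R4=23+22=45
R4=45&22=4
R2=22+3=25
R0=15|25=31
R4=4&31=4
R2=25*4=100
R0=31^4=27
R2=100*27=2700
halt.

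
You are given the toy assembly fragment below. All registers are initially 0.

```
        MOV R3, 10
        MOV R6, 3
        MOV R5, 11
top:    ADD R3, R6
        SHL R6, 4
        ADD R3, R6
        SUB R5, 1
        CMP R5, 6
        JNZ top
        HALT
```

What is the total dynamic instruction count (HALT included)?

34

R3=10
R6=3
R5=11
R3=10+3=13
R6=3<<4=48
R3=13+48=61
R5=11-1=10
CMP R5, 6  (cmp 10,6)
JNZ top: taken
R3=61+48=109
R6=48<<4=768
R3=109+768=877
R5=10-1=9
CMP R5, 6  (cmp 9,6)
JNZ top: taken
R3=877+768=1645
R6=768<<4=12288
R3=1645+12288=13933
R5=9-1=8
CMP R5, 6  (cmp 8,6)
JNZ top: taken
R3=13933+12288=26221
R6=12288<<4=196608
R3=26221+196608=222829
R5=8-1=7
CMP R5, 6  (cmp 7,6)
JNZ top: taken
R3=222829+196608=419437
R6=196608<<4=3145728
R3=419437+3145728=3565165
R5=7-1=6
CMP R5, 6  (cmp 6,6)
JNZ top: not taken
halt.
Total executed instructions: 34.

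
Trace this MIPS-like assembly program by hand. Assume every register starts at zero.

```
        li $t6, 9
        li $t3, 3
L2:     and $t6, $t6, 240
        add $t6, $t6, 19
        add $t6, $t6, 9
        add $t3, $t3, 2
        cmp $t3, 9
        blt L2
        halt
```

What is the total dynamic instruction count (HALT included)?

21

after li $t6, 9: $t6=9
after li $t3, 3: $t3=3
after and $t6, $t6, 240: $t6=9&240=0
after add $t6, $t6, 19: $t6=0+19=19
after add $t6, $t6, 9: $t6=19+9=28
after add $t3, $t3, 2: $t3=3+2=5
cmp $t3, 9  (cmp 5,9)
blt L2: taken
after and $t6, $t6, 240: $t6=28&240=16
after add $t6, $t6, 19: $t6=16+19=35
after add $t6, $t6, 9: $t6=35+9=44
after add $t3, $t3, 2: $t3=5+2=7
cmp $t3, 9  (cmp 7,9)
blt L2: taken
after and $t6, $t6, 240: $t6=44&240=32
after add $t6, $t6, 19: $t6=32+19=51
after add $t6, $t6, 9: $t6=51+9=60
after add $t3, $t3, 2: $t3=7+2=9
cmp $t3, 9  (cmp 9,9)
blt L2: not taken
halt.
Total executed instructions: 21.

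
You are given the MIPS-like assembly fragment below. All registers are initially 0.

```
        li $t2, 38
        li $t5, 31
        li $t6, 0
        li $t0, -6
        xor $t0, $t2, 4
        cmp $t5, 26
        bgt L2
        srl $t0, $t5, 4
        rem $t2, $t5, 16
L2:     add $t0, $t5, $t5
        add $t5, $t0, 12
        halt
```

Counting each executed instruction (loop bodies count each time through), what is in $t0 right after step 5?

34

after li $t2, 38: $t2=38
after li $t5, 31: $t5=31
after li $t6, 0: $t6=0
after li $t0, -6: $t0=-6
after xor $t0, $t2, 4: $t0=38^4=34
After step 5: $t0 = 34.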